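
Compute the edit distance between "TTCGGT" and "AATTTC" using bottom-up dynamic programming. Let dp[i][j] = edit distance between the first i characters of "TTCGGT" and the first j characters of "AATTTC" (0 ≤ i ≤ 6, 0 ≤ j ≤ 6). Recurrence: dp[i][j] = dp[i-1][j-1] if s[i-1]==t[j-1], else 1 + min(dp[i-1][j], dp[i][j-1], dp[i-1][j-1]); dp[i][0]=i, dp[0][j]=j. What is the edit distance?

   ''  A  A  T  T  T  C
''  0  1  2  3  4  5  6
 T  1  1  2  2  3  4  5
 T  2  2  2  2  2  3  4
 C  3  3  3  3  3  3  3
 G  4  4  4  4  4  4  4
 G  5  5  5  5  5  5  5
 T  6  6  6  5  5  5  6

6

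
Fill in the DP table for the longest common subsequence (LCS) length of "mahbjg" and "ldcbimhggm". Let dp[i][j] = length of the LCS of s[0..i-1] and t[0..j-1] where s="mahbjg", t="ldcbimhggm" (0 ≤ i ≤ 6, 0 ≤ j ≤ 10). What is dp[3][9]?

2

   ''  l  d  c  b  i  m  h  g  g  m
''  0  0  0  0  0  0  0  0  0  0  0
 m  0  0  0  0  0  0  1  1  1  1  1
 a  0  0  0  0  0  0  1  1  1  1  1
 h  0  0  0  0  0  0  1  2  2  2  2
 b  0  0  0  0  1  1  1  2  2  2  2
 j  0  0  0  0  1  1  1  2  2  2  2
 g  0  0  0  0  1  1  1  2  3  3  3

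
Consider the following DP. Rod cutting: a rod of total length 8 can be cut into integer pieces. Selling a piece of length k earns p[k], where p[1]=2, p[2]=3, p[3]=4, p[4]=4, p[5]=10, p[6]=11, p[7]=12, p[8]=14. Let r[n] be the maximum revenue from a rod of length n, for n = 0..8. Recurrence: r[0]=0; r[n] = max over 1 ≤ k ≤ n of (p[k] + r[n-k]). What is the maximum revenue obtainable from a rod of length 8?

   n    0    1    2    3    4    5    6    7    8
r[n]    0    2    4    6    8   10   12   14   16

16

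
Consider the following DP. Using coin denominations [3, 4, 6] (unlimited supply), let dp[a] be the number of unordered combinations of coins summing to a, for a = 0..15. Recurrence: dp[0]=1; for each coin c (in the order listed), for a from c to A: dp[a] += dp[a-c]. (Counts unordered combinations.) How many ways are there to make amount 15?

after  coin     0     1     2     3     4     5     6     7     8     9    10    11    12    13    14    15
          3     1     0     0     1     0     0     1     0     0     1     0     0     1     0     0     1
          4     1     0     0     1     1     0     1     1     1     1     1     1     2     1     1     2
          6     1     0     0     1     1     0     2     1     1     2     2     1     4     2     2     4

4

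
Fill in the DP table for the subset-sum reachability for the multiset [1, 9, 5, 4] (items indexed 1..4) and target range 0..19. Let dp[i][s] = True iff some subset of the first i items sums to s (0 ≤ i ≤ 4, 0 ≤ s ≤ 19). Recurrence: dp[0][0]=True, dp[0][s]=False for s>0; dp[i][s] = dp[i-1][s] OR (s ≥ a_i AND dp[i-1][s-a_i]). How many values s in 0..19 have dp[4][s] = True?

12

i\s   0   1   2   3   4   5   6   7   8   9  10  11  12  13  14  15  16  17  18  19
  0   T   F   F   F   F   F   F   F   F   F   F   F   F   F   F   F   F   F   F   F
  1   T   T   F   F   F   F   F   F   F   F   F   F   F   F   F   F   F   F   F   F
  2   T   T   F   F   F   F   F   F   F   T   T   F   F   F   F   F   F   F   F   F
  3   T   T   F   F   F   T   T   F   F   T   T   F   F   F   T   T   F   F   F   F
  4   T   T   F   F   T   T   T   F   F   T   T   F   F   T   T   T   F   F   T   T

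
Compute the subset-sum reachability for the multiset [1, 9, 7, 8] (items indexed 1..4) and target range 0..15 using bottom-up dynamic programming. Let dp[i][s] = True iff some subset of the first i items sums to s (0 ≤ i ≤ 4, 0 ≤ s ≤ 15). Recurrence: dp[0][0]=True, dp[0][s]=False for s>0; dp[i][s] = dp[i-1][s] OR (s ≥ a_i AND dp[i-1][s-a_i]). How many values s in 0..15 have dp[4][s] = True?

i\s   0   1   2   3   4   5   6   7   8   9  10  11  12  13  14  15
  0   T   F   F   F   F   F   F   F   F   F   F   F   F   F   F   F
  1   T   T   F   F   F   F   F   F   F   F   F   F   F   F   F   F
  2   T   T   F   F   F   F   F   F   F   T   T   F   F   F   F   F
  3   T   T   F   F   F   F   F   T   T   T   T   F   F   F   F   F
  4   T   T   F   F   F   F   F   T   T   T   T   F   F   F   F   T

7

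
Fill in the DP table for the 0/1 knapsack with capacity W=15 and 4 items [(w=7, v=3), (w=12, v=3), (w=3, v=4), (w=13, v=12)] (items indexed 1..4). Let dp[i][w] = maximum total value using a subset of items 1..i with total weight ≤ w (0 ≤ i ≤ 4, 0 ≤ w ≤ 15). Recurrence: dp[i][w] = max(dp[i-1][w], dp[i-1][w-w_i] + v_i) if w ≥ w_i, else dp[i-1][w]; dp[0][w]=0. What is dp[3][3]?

4

i\w   0   1   2   3   4   5   6   7   8   9  10  11  12  13  14  15
  0   0   0   0   0   0   0   0   0   0   0   0   0   0   0   0   0
  1   0   0   0   0   0   0   0   3   3   3   3   3   3   3   3   3
  2   0   0   0   0   0   0   0   3   3   3   3   3   3   3   3   3
  3   0   0   0   4   4   4   4   4   4   4   7   7   7   7   7   7
  4   0   0   0   4   4   4   4   4   4   4   7   7   7  12  12  12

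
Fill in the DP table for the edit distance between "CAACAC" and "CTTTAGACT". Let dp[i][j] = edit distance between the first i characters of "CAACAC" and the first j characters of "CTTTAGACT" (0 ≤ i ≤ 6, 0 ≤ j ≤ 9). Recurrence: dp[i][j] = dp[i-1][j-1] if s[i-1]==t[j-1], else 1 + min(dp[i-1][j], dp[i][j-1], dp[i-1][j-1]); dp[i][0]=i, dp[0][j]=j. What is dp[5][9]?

5

   ''  C  T  T  T  A  G  A  C  T
''  0  1  2  3  4  5  6  7  8  9
 C  1  0  1  2  3  4  5  6  7  8
 A  2  1  1  2  3  3  4  5  6  7
 A  3  2  2  2  3  3  4  4  5  6
 C  4  3  3  3  3  4  4  5  4  5
 A  5  4  4  4  4  3  4  4  5  5
 C  6  5  5  5  5  4  4  5  4  5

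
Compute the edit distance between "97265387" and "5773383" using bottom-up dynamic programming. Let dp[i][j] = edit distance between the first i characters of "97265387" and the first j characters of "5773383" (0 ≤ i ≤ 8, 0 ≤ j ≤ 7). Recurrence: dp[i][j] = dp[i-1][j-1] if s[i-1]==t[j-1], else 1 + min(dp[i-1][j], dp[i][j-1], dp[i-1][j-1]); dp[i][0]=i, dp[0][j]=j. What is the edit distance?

   ''  5  7  7  3  3  8  3
''  0  1  2  3  4  5  6  7
 9  1  1  2  3  4  5  6  7
 7  2  2  1  2  3  4  5  6
 2  3  3  2  2  3  4  5  6
 6  4  4  3  3  3  4  5  6
 5  5  4  4  4  4  4  5  6
 3  6  5  5  5  4  4  5  5
 8  7  6  6  6  5  5  4  5
 7  8  7  6  6  6  6  5  5

5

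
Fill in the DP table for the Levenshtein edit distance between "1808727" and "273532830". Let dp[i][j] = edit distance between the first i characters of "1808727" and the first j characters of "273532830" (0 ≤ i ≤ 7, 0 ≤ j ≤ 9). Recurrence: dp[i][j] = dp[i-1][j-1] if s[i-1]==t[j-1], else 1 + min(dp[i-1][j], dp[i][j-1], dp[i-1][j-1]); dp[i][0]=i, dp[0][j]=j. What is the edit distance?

   ''  2  7  3  5  3  2  8  3  0
''  0  1  2  3  4  5  6  7  8  9
 1  1  1  2  3  4  5  6  7  8  9
 8  2  2  2  3  4  5  6  6  7  8
 0  3  3  3  3  4  5  6  7  7  7
 8  4  4  4  4  4  5  6  6  7  8
 7  5  5  4  5  5  5  6  7  7  8
 2  6  5  5  5  6  6  5  6  7  8
 7  7  6  5  6  6  7  6  6  7  8

8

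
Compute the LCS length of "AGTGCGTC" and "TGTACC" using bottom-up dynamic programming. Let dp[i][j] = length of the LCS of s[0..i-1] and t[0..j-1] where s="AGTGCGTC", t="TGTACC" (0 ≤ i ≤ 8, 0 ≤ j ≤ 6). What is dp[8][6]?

   ''  T  G  T  A  C  C
''  0  0  0  0  0  0  0
 A  0  0  0  0  1  1  1
 G  0  0  1  1  1  1  1
 T  0  1  1  2  2  2  2
 G  0  1  2  2  2  2  2
 C  0  1  2  2  2  3  3
 G  0  1  2  2  2  3  3
 T  0  1  2  3  3  3  3
 C  0  1  2  3  3  4  4

4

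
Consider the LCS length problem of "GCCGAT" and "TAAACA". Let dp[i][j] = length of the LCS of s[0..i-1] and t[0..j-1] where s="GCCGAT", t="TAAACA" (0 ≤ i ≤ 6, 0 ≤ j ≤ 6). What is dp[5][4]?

1

   ''  T  A  A  A  C  A
''  0  0  0  0  0  0  0
 G  0  0  0  0  0  0  0
 C  0  0  0  0  0  1  1
 C  0  0  0  0  0  1  1
 G  0  0  0  0  0  1  1
 A  0  0  1  1  1  1  2
 T  0  1  1  1  1  1  2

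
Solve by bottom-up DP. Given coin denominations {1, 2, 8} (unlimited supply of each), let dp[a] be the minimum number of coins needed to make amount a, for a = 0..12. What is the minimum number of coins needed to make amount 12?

 a  0  1  2  3  4  5  6  7  8  9 10 11 12
dp  0  1  1  2  2  3  3  4  1  2  2  3  3

3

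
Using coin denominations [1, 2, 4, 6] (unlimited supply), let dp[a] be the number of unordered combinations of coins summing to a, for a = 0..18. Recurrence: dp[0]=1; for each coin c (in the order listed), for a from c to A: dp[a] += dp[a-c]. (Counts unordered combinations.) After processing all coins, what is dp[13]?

after  coin     0     1     2     3     4     5     6     7     8     9    10    11    12    13    14    15    16    17    18
          1     1     1     1     1     1     1     1     1     1     1     1     1     1     1     1     1     1     1     1
          2     1     1     2     2     3     3     4     4     5     5     6     6     7     7     8     8     9     9    10
          4     1     1     2     2     4     4     6     6     9     9    12    12    16    16    20    20    25    25    30
          6     1     1     2     2     4     4     7     7    11    11    16    16    23    23    31    31    41    41    53

23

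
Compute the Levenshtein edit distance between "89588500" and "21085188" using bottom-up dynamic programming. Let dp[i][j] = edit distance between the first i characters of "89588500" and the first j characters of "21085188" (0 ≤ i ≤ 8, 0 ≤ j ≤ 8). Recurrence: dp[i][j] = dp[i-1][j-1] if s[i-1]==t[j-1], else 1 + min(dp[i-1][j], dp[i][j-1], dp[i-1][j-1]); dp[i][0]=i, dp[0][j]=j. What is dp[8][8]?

7

   ''  2  1  0  8  5  1  8  8
''  0  1  2  3  4  5  6  7  8
 8  1  1  2  3  3  4  5  6  7
 9  2  2  2  3  4  4  5  6  7
 5  3  3  3  3  4  4  5  6  7
 8  4  4  4  4  3  4  5  5  6
 8  5  5  5  5  4  4  5  5  5
 5  6  6  6  6  5  4  5  6  6
 0  7  7  7  6  6  5  5  6  7
 0  8  8  8  7  7  6  6  6  7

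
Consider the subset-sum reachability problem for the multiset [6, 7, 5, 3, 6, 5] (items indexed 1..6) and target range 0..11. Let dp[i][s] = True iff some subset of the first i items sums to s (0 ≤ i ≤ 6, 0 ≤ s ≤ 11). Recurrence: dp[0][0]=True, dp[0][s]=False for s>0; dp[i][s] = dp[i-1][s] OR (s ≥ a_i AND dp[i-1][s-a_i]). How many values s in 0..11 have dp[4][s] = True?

9

i\s   0   1   2   3   4   5   6   7   8   9  10  11
  0   T   F   F   F   F   F   F   F   F   F   F   F
  1   T   F   F   F   F   F   T   F   F   F   F   F
  2   T   F   F   F   F   F   T   T   F   F   F   F
  3   T   F   F   F   F   T   T   T   F   F   F   T
  4   T   F   F   T   F   T   T   T   T   T   T   T
  5   T   F   F   T   F   T   T   T   T   T   T   T
  6   T   F   F   T   F   T   T   T   T   T   T   T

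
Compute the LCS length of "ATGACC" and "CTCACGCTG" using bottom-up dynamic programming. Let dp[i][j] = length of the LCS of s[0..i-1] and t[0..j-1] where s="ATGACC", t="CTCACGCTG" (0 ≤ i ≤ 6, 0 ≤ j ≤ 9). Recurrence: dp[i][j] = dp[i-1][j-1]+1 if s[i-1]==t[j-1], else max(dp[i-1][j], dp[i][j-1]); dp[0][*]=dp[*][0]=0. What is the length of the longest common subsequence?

   ''  C  T  C  A  C  G  C  T  G
''  0  0  0  0  0  0  0  0  0  0
 A  0  0  0  0  1  1  1  1  1  1
 T  0  0  1  1  1  1  1  1  2  2
 G  0  0  1  1  1  1  2  2  2  3
 A  0  0  1  1  2  2  2  2  2  3
 C  0  1  1  2  2  3  3  3  3  3
 C  0  1  1  2  2  3  3  4  4  4

4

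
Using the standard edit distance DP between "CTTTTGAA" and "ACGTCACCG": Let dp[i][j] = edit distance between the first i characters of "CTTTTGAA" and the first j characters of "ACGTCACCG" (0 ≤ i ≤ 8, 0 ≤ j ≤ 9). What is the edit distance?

7

   ''  A  C  G  T  C  A  C  C  G
''  0  1  2  3  4  5  6  7  8  9
 C  1  1  1  2  3  4  5  6  7  8
 T  2  2  2  2  2  3  4  5  6  7
 T  3  3  3  3  2  3  4  5  6  7
 T  4  4  4  4  3  3  4  5  6  7
 T  5  5  5  5  4  4  4  5  6  7
 G  6  6  6  5  5  5  5  5  6  6
 A  7  6  7  6  6  6  5  6  6  7
 A  8  7  7  7  7  7  6  6  7  7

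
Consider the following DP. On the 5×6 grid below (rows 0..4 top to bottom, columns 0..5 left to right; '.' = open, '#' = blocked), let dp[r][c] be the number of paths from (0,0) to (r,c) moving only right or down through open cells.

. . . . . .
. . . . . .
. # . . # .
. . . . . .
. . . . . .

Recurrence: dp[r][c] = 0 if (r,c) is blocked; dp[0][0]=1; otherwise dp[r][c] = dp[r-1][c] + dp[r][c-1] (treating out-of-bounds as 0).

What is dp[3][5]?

17

r\c   0   1   2   3   4   5
  0   1   1   1   1   1   1
  1   1   2   3   4   5   6
  2   1   0   3   7   0   6
  3   1   1   4  11  11  17
  4   1   2   6  17  28  45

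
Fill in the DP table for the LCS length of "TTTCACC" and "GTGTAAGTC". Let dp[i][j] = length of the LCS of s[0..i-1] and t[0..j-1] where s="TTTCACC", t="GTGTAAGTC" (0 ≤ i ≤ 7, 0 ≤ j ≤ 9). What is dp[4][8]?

   ''  G  T  G  T  A  A  G  T  C
''  0  0  0  0  0  0  0  0  0  0
 T  0  0  1  1  1  1  1  1  1  1
 T  0  0  1  1  2  2  2  2  2  2
 T  0  0  1  1  2  2  2  2  3  3
 C  0  0  1  1  2  2  2  2  3  4
 A  0  0  1  1  2  3  3  3  3  4
 C  0  0  1  1  2  3  3  3  3  4
 C  0  0  1  1  2  3  3  3  3  4

3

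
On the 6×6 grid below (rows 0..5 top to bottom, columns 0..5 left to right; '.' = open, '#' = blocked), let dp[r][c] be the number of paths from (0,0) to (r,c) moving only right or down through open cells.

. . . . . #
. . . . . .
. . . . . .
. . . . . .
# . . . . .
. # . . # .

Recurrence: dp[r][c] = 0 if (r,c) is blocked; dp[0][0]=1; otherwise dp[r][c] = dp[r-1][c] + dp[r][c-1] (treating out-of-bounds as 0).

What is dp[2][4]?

r\c   0   1   2   3   4   5
  0   1   1   1   1   1   0
  1   1   2   3   4   5   5
  2   1   3   6  10  15  20
  3   1   4  10  20  35  55
  4   0   4  14  34  69 124
  5   0   0  14  48   0 124

15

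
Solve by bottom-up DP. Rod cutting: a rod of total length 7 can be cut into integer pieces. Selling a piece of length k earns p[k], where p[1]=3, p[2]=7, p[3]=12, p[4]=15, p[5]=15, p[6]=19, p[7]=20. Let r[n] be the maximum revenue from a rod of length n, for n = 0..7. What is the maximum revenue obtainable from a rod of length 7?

   n    0    1    2    3    4    5    6    7
r[n]    0    3    7   12   15   19   24   27

27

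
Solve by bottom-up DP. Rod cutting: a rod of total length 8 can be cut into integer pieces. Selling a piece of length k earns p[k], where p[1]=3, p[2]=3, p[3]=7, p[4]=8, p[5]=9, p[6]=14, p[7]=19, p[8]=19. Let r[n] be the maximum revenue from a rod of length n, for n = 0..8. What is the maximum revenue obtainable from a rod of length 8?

   n    0    1    2    3    4    5    6    7    8
r[n]    0    3    6    9   12   15   18   21   24

24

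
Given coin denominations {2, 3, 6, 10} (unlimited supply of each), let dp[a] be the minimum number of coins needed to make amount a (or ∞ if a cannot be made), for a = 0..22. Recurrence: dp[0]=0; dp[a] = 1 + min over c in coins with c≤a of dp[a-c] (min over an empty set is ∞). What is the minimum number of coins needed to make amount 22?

3

 a  0  1  2  3  4  5  6  7  8  9 10 11 12 13 14 15 16 17 18 19 20 21 22
dp  0  -  1  1  2  2  1  3  2  2  1  3  2  2  3  3  2  4  3  3  2  4  3
(- denotes ∞ / unreachable)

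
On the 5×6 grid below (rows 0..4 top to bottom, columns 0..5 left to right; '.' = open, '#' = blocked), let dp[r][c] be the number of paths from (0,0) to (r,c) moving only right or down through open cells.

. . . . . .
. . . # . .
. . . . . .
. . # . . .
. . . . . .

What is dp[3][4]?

13

r\c   0   1   2   3   4   5
  0   1   1   1   1   1   1
  1   1   2   3   0   1   2
  2   1   3   6   6   7   9
  3   1   4   0   6  13  22
  4   1   5   5  11  24  46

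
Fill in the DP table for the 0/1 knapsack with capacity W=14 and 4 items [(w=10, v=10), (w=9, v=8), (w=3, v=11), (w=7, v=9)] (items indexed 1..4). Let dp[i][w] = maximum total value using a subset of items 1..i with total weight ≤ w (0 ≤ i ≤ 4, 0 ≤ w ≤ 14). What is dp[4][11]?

i\w   0   1   2   3   4   5   6   7   8   9  10  11  12  13  14
  0   0   0   0   0   0   0   0   0   0   0   0   0   0   0   0
  1   0   0   0   0   0   0   0   0   0   0  10  10  10  10  10
  2   0   0   0   0   0   0   0   0   0   8  10  10  10  10  10
  3   0   0   0  11  11  11  11  11  11  11  11  11  19  21  21
  4   0   0   0  11  11  11  11  11  11  11  20  20  20  21  21

20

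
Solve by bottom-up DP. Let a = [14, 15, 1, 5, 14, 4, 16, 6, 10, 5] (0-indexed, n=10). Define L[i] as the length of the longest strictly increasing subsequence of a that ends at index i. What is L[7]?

   i    0    1    2    3    4    5    6    7    8    9
a[i]   14   15    1    5   14    4   16    6   10    5
L[i]    1    2    1    2    3    2    4    3    4    3

3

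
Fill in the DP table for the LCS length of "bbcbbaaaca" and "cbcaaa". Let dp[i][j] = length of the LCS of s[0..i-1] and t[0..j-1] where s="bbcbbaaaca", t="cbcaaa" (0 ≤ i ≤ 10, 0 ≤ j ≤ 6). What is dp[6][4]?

   ''  c  b  c  a  a  a
''  0  0  0  0  0  0  0
 b  0  0  1  1  1  1  1
 b  0  0  1  1  1  1  1
 c  0  1  1  2  2  2  2
 b  0  1  2  2  2  2  2
 b  0  1  2  2  2  2  2
 a  0  1  2  2  3  3  3
 a  0  1  2  2  3  4  4
 a  0  1  2  2  3  4  5
 c  0  1  2  3  3  4  5
 a  0  1  2  3  4  4  5

3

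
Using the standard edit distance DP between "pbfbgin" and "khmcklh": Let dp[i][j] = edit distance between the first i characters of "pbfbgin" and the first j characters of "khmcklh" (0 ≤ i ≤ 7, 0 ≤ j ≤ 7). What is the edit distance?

7

   ''  k  h  m  c  k  l  h
''  0  1  2  3  4  5  6  7
 p  1  1  2  3  4  5  6  7
 b  2  2  2  3  4  5  6  7
 f  3  3  3  3  4  5  6  7
 b  4  4  4  4  4  5  6  7
 g  5  5  5  5  5  5  6  7
 i  6  6  6  6  6  6  6  7
 n  7  7  7  7  7  7  7  7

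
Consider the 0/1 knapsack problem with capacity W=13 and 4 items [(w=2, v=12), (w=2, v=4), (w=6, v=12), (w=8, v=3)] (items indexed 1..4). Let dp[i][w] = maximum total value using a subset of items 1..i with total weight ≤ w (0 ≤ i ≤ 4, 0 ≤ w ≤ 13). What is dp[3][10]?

i\w   0   1   2   3   4   5   6   7   8   9  10  11  12  13
  0   0   0   0   0   0   0   0   0   0   0   0   0   0   0
  1   0   0  12  12  12  12  12  12  12  12  12  12  12  12
  2   0   0  12  12  16  16  16  16  16  16  16  16  16  16
  3   0   0  12  12  16  16  16  16  24  24  28  28  28  28
  4   0   0  12  12  16  16  16  16  24  24  28  28  28  28

28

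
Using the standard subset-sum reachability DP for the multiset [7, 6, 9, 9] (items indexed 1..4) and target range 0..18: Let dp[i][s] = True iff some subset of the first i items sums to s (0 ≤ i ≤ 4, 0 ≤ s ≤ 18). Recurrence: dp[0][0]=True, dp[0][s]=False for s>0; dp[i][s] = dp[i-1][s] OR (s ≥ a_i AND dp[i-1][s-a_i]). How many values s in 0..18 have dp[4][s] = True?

i\s   0   1   2   3   4   5   6   7   8   9  10  11  12  13  14  15  16  17  18
  0   T   F   F   F   F   F   F   F   F   F   F   F   F   F   F   F   F   F   F
  1   T   F   F   F   F   F   F   T   F   F   F   F   F   F   F   F   F   F   F
  2   T   F   F   F   F   F   T   T   F   F   F   F   F   T   F   F   F   F   F
  3   T   F   F   F   F   F   T   T   F   T   F   F   F   T   F   T   T   F   F
  4   T   F   F   F   F   F   T   T   F   T   F   F   F   T   F   T   T   F   T

8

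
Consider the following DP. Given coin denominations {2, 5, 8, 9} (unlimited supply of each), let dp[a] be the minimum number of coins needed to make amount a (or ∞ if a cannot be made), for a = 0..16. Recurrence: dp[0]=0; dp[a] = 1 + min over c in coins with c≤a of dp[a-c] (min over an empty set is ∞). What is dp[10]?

2

 a  0  1  2  3  4  5  6  7  8  9 10 11 12 13 14 15 16
dp  0  -  1  -  2  1  3  2  1  1  2  2  3  2  2  3  2
(- denotes ∞ / unreachable)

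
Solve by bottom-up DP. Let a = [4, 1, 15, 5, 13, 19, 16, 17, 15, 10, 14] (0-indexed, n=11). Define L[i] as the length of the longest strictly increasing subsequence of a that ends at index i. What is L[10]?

   i    0    1    2    3    4    5    6    7    8    9   10
a[i]    4    1   15    5   13   19   16   17   15   10   14
L[i]    1    1    2    2    3    4    4    5    4    3    4

4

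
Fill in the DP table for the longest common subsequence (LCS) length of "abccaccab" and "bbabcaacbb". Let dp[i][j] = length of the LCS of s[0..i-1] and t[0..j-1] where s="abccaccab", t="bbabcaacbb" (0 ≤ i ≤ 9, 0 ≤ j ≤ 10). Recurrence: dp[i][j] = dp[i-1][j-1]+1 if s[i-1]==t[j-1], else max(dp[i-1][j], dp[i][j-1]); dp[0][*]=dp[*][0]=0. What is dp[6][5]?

3

   ''  b  b  a  b  c  a  a  c  b  b
''  0  0  0  0  0  0  0  0  0  0  0
 a  0  0  0  1  1  1  1  1  1  1  1
 b  0  1  1  1  2  2  2  2  2  2  2
 c  0  1  1  1  2  3  3  3  3  3  3
 c  0  1  1  1  2  3  3  3  4  4  4
 a  0  1  1  2  2  3  4  4  4  4  4
 c  0  1  1  2  2  3  4  4  5  5  5
 c  0  1  1  2  2  3  4  4  5  5  5
 a  0  1  1  2  2  3  4  5  5  5  5
 b  0  1  2  2  3  3  4  5  5  6  6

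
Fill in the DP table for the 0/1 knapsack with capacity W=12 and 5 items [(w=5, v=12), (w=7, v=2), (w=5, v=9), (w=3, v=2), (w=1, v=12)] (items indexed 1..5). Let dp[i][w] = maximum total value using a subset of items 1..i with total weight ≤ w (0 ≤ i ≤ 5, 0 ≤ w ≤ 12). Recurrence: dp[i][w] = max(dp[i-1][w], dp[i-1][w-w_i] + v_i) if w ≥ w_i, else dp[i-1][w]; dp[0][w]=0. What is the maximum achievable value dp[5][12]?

33

i\w   0   1   2   3   4   5   6   7   8   9  10  11  12
  0   0   0   0   0   0   0   0   0   0   0   0   0   0
  1   0   0   0   0   0  12  12  12  12  12  12  12  12
  2   0   0   0   0   0  12  12  12  12  12  12  12  14
  3   0   0   0   0   0  12  12  12  12  12  21  21  21
  4   0   0   0   2   2  12  12  12  14  14  21  21  21
  5   0  12  12  12  14  14  24  24  24  26  26  33  33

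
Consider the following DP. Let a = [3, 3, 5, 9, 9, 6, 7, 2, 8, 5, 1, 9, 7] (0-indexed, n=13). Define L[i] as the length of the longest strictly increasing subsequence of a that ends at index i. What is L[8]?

   i    0    1    2    3    4    5    6    7    8    9   10   11   12
a[i]    3    3    5    9    9    6    7    2    8    5    1    9    7
L[i]    1    1    2    3    3    3    4    1    5    2    1    6    4

5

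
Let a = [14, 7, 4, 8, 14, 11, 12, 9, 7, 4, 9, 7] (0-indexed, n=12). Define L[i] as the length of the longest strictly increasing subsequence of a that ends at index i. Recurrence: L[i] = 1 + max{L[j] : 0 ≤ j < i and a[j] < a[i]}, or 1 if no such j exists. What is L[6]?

   i    0    1    2    3    4    5    6    7    8    9   10   11
a[i]   14    7    4    8   14   11   12    9    7    4    9    7
L[i]    1    1    1    2    3    3    4    3    2    1    3    2

4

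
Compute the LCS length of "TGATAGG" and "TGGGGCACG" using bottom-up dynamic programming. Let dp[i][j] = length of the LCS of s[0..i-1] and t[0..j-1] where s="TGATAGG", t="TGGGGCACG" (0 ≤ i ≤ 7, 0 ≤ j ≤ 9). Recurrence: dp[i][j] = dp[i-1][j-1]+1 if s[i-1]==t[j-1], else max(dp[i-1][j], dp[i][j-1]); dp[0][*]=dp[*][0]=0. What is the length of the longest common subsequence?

   ''  T  G  G  G  G  C  A  C  G
''  0  0  0  0  0  0  0  0  0  0
 T  0  1  1  1  1  1  1  1  1  1
 G  0  1  2  2  2  2  2  2  2  2
 A  0  1  2  2  2  2  2  3  3  3
 T  0  1  2  2  2  2  2  3  3  3
 A  0  1  2  2  2  2  2  3  3  3
 G  0  1  2  3  3  3  3  3  3  4
 G  0  1  2  3  4  4  4  4  4  4

4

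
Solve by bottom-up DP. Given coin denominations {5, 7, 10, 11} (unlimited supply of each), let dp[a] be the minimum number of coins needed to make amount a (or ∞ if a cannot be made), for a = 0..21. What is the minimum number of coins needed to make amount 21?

2

 a  0  1  2  3  4  5  6  7  8  9 10 11 12 13 14 15 16 17 18 19 20 21
dp  0  -  -  -  -  1  -  1  -  -  1  1  2  -  2  2  2  2  2  3  2  2
(- denotes ∞ / unreachable)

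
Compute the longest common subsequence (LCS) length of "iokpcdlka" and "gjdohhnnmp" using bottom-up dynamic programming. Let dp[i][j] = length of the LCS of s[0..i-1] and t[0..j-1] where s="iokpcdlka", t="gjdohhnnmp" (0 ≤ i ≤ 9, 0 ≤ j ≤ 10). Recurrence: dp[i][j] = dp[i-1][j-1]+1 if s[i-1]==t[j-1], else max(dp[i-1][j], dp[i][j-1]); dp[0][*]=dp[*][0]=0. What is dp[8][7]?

   ''  g  j  d  o  h  h  n  n  m  p
''  0  0  0  0  0  0  0  0  0  0  0
 i  0  0  0  0  0  0  0  0  0  0  0
 o  0  0  0  0  1  1  1  1  1  1  1
 k  0  0  0  0  1  1  1  1  1  1  1
 p  0  0  0  0  1  1  1  1  1  1  2
 c  0  0  0  0  1  1  1  1  1  1  2
 d  0  0  0  1  1  1  1  1  1  1  2
 l  0  0  0  1  1  1  1  1  1  1  2
 k  0  0  0  1  1  1  1  1  1  1  2
 a  0  0  0  1  1  1  1  1  1  1  2

1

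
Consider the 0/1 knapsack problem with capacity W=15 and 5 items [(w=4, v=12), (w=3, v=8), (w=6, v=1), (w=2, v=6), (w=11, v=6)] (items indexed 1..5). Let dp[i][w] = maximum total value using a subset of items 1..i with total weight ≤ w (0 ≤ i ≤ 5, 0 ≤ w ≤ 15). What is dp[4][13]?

26

i\w   0   1   2   3   4   5   6   7   8   9  10  11  12  13  14  15
  0   0   0   0   0   0   0   0   0   0   0   0   0   0   0   0   0
  1   0   0   0   0  12  12  12  12  12  12  12  12  12  12  12  12
  2   0   0   0   8  12  12  12  20  20  20  20  20  20  20  20  20
  3   0   0   0   8  12  12  12  20  20  20  20  20  20  21  21  21
  4   0   0   6   8  12  14  18  20  20  26  26  26  26  26  26  27
  5   0   0   6   8  12  14  18  20  20  26  26  26  26  26  26  27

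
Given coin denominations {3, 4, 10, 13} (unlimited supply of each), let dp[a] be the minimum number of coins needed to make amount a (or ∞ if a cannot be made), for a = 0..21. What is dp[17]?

2

 a  0  1  2  3  4  5  6  7  8  9 10 11 12 13 14 15 16 17 18 19 20 21
dp  0  -  -  1  1  -  2  2  2  3  1  3  3  1  2  4  2  2  3  3  2  3
(- denotes ∞ / unreachable)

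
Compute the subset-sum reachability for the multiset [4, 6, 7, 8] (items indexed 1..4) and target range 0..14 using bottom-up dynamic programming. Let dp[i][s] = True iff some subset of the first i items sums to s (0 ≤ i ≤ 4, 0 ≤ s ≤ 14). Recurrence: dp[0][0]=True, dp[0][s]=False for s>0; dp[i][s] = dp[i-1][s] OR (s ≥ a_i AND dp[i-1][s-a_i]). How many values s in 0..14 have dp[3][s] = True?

7

i\s   0   1   2   3   4   5   6   7   8   9  10  11  12  13  14
  0   T   F   F   F   F   F   F   F   F   F   F   F   F   F   F
  1   T   F   F   F   T   F   F   F   F   F   F   F   F   F   F
  2   T   F   F   F   T   F   T   F   F   F   T   F   F   F   F
  3   T   F   F   F   T   F   T   T   F   F   T   T   F   T   F
  4   T   F   F   F   T   F   T   T   T   F   T   T   T   T   T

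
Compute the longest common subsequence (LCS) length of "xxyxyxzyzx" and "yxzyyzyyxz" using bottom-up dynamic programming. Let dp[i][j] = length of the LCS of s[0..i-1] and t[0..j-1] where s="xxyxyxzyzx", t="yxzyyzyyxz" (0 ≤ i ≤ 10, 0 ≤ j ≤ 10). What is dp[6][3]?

2

   ''  y  x  z  y  y  z  y  y  x  z
''  0  0  0  0  0  0  0  0  0  0  0
 x  0  0  1  1  1  1  1  1  1  1  1
 x  0  0  1  1  1  1  1  1  1  2  2
 y  0  1  1  1  2  2  2  2  2  2  2
 x  0  1  2  2  2  2  2  2  2  3  3
 y  0  1  2  2  3  3  3  3  3  3  3
 x  0  1  2  2  3  3  3  3  3  4  4
 z  0  1  2  3  3  3  4  4  4  4  5
 y  0  1  2  3  4  4  4  5  5  5  5
 z  0  1  2  3  4  4  5  5  5  5  6
 x  0  1  2  3  4  4  5  5  5  6  6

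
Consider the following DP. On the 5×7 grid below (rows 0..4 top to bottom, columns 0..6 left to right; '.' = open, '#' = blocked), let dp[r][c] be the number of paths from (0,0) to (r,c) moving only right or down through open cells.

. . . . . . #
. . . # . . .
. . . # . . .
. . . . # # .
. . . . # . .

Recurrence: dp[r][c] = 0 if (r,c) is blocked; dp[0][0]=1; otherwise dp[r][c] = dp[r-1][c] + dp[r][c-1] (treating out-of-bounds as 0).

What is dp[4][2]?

r\c   0   1   2   3   4   5   6
  0   1   1   1   1   1   1   0
  1   1   2   3   0   1   2   2
  2   1   3   6   0   1   3   5
  3   1   4  10  10   0   0   5
  4   1   5  15  25   0   0   5

15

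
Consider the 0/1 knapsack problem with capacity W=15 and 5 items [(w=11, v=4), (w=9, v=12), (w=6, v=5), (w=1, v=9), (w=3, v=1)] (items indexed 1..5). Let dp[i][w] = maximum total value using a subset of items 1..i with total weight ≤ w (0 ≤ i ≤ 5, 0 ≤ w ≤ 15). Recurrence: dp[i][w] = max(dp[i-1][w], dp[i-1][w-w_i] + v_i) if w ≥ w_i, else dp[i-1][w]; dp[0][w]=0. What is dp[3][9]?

i\w   0   1   2   3   4   5   6   7   8   9  10  11  12  13  14  15
  0   0   0   0   0   0   0   0   0   0   0   0   0   0   0   0   0
  1   0   0   0   0   0   0   0   0   0   0   0   4   4   4   4   4
  2   0   0   0   0   0   0   0   0   0  12  12  12  12  12  12  12
  3   0   0   0   0   0   0   5   5   5  12  12  12  12  12  12  17
  4   0   9   9   9   9   9   9  14  14  14  21  21  21  21  21  21
  5   0   9   9   9  10  10  10  14  14  14  21  21  21  22  22  22

12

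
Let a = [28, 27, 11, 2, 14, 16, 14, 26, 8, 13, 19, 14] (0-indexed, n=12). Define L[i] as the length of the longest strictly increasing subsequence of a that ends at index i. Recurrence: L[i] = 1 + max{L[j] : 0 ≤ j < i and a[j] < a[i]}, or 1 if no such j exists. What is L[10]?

4

   i    0    1    2    3    4    5    6    7    8    9   10   11
a[i]   28   27   11    2   14   16   14   26    8   13   19   14
L[i]    1    1    1    1    2    3    2    4    2    3    4    4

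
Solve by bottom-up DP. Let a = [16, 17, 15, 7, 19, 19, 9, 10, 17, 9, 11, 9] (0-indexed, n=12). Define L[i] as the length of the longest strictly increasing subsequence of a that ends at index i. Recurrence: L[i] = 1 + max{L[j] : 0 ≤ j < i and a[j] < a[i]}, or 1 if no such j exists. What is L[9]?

2

   i    0    1    2    3    4    5    6    7    8    9   10   11
a[i]   16   17   15    7   19   19    9   10   17    9   11    9
L[i]    1    2    1    1    3    3    2    3    4    2    4    2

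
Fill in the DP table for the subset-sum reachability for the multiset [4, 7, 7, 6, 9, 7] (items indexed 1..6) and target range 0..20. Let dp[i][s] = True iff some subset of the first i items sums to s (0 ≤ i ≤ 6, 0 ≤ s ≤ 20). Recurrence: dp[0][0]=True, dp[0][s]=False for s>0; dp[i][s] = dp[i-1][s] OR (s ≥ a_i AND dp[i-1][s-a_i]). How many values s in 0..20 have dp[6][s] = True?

15

i\s   0   1   2   3   4   5   6   7   8   9  10  11  12  13  14  15  16  17  18  19  20
  0   T   F   F   F   F   F   F   F   F   F   F   F   F   F   F   F   F   F   F   F   F
  1   T   F   F   F   T   F   F   F   F   F   F   F   F   F   F   F   F   F   F   F   F
  2   T   F   F   F   T   F   F   T   F   F   F   T   F   F   F   F   F   F   F   F   F
  3   T   F   F   F   T   F   F   T   F   F   F   T   F   F   T   F   F   F   T   F   F
  4   T   F   F   F   T   F   T   T   F   F   T   T   F   T   T   F   F   T   T   F   T
  5   T   F   F   F   T   F   T   T   F   T   T   T   F   T   T   T   T   T   T   T   T
  6   T   F   F   F   T   F   T   T   F   T   T   T   F   T   T   T   T   T   T   T   T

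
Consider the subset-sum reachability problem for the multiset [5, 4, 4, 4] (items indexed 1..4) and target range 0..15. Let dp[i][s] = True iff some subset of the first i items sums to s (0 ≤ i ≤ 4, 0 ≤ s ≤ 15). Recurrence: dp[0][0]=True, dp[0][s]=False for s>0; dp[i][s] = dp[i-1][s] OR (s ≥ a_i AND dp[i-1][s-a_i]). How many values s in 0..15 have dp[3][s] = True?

i\s   0   1   2   3   4   5   6   7   8   9  10  11  12  13  14  15
  0   T   F   F   F   F   F   F   F   F   F   F   F   F   F   F   F
  1   T   F   F   F   F   T   F   F   F   F   F   F   F   F   F   F
  2   T   F   F   F   T   T   F   F   F   T   F   F   F   F   F   F
  3   T   F   F   F   T   T   F   F   T   T   F   F   F   T   F   F
  4   T   F   F   F   T   T   F   F   T   T   F   F   T   T   F   F

6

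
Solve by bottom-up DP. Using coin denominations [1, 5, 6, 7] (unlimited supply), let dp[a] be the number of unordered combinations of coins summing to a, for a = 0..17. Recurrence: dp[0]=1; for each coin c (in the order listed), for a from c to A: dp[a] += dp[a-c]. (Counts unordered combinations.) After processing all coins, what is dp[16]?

after  coin     0     1     2     3     4     5     6     7     8     9    10    11    12    13    14    15    16    17
          1     1     1     1     1     1     1     1     1     1     1     1     1     1     1     1     1     1     1
          5     1     1     1     1     1     2     2     2     2     2     3     3     3     3     3     4     4     4
          6     1     1     1     1     1     2     3     3     3     3     4     5     6     6     6     7     8     9
          7     1     1     1     1     1     2     3     4     4     4     5     6     8     9    10    11    12    14

12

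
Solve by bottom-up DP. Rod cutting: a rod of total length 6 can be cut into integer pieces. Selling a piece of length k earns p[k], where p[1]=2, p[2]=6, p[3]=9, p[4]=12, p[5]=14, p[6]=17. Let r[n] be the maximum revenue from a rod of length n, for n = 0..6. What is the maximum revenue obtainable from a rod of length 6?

   n    0    1    2    3    4    5    6
r[n]    0    2    6    9   12   15   18

18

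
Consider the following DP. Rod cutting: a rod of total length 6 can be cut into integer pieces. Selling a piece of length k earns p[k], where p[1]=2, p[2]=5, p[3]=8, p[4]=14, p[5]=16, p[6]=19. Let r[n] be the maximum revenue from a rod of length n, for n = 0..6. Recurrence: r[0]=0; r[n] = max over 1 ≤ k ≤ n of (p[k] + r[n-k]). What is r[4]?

   n    0    1    2    3    4    5    6
r[n]    0    2    5    8   14   16   19

14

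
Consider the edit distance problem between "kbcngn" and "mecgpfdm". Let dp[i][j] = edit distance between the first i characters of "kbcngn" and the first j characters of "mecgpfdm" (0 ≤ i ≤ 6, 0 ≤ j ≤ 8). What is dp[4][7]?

   ''  m  e  c  g  p  f  d  m
''  0  1  2  3  4  5  6  7  8
 k  1  1  2  3  4  5  6  7  8
 b  2  2  2  3  4  5  6  7  8
 c  3  3  3  2  3  4  5  6  7
 n  4  4  4  3  3  4  5  6  7
 g  5  5  5  4  3  4  5  6  7
 n  6  6  6  5  4  4  5  6  7

6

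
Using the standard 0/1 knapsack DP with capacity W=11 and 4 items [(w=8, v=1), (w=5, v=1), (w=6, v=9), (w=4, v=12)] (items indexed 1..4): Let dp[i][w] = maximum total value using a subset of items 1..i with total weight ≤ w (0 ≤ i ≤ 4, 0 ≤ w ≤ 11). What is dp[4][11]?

i\w   0   1   2   3   4   5   6   7   8   9  10  11
  0   0   0   0   0   0   0   0   0   0   0   0   0
  1   0   0   0   0   0   0   0   0   1   1   1   1
  2   0   0   0   0   0   1   1   1   1   1   1   1
  3   0   0   0   0   0   1   9   9   9   9   9  10
  4   0   0   0   0  12  12  12  12  12  13  21  21

21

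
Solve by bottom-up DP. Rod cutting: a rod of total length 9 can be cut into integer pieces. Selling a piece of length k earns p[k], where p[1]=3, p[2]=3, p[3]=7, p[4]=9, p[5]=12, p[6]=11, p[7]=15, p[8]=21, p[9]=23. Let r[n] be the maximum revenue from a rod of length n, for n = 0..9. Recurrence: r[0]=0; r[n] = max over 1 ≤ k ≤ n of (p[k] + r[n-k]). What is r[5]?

   n    0    1    2    3    4    5    6    7    8    9
r[n]    0    3    6    9   12   15   18   21   24   27

15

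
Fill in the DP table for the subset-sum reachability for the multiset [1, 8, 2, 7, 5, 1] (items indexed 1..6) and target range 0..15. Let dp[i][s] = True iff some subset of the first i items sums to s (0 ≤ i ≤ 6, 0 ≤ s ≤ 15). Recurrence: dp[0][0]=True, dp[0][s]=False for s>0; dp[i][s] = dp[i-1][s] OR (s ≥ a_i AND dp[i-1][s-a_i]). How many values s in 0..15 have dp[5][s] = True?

i\s   0   1   2   3   4   5   6   7   8   9  10  11  12  13  14  15
  0   T   F   F   F   F   F   F   F   F   F   F   F   F   F   F   F
  1   T   T   F   F   F   F   F   F   F   F   F   F   F   F   F   F
  2   T   T   F   F   F   F   F   F   T   T   F   F   F   F   F   F
  3   T   T   T   T   F   F   F   F   T   T   T   T   F   F   F   F
  4   T   T   T   T   F   F   F   T   T   T   T   T   F   F   F   T
  5   T   T   T   T   F   T   T   T   T   T   T   T   T   T   T   T
  6   T   T   T   T   T   T   T   T   T   T   T   T   T   T   T   T

15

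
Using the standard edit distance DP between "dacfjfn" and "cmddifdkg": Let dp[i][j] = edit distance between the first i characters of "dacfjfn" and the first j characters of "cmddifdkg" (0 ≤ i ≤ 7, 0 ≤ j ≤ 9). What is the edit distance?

   ''  c  m  d  d  i  f  d  k  g
''  0  1  2  3  4  5  6  7  8  9
 d  1  1  2  2  3  4  5  6  7  8
 a  2  2  2  3  3  4  5  6  7  8
 c  3  2  3  3  4  4  5  6  7  8
 f  4  3  3  4  4  5  4  5  6  7
 j  5  4  4  4  5  5  5  5  6  7
 f  6  5  5  5  5  6  5  6  6  7
 n  7  6  6  6  6  6  6  6  7  7

7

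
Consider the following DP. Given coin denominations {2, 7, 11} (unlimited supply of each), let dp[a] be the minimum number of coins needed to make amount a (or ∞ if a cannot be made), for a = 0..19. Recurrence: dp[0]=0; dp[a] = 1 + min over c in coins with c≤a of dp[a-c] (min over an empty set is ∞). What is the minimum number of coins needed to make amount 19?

 a  0  1  2  3  4  5  6  7  8  9 10 11 12 13 14 15 16 17 18 19
dp  0  -  1  -  2  -  3  1  4  2  5  1  6  2  2  3  3  4  2  5
(- denotes ∞ / unreachable)

5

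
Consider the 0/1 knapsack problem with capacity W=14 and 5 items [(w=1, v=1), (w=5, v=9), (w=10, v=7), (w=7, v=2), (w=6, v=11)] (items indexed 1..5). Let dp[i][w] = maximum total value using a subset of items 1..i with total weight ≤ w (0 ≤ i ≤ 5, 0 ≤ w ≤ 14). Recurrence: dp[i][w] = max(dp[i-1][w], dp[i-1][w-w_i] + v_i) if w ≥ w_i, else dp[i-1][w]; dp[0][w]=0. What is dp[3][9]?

10

i\w   0   1   2   3   4   5   6   7   8   9  10  11  12  13  14
  0   0   0   0   0   0   0   0   0   0   0   0   0   0   0   0
  1   0   1   1   1   1   1   1   1   1   1   1   1   1   1   1
  2   0   1   1   1   1   9  10  10  10  10  10  10  10  10  10
  3   0   1   1   1   1   9  10  10  10  10  10  10  10  10  10
  4   0   1   1   1   1   9  10  10  10  10  10  10  11  12  12
  5   0   1   1   1   1   9  11  12  12  12  12  20  21  21  21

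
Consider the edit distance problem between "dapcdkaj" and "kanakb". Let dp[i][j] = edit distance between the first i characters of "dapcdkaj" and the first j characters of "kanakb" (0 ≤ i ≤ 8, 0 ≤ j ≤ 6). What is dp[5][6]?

5

   ''  k  a  n  a  k  b
''  0  1  2  3  4  5  6
 d  1  1  2  3  4  5  6
 a  2  2  1  2  3  4  5
 p  3  3  2  2  3  4  5
 c  4  4  3  3  3  4  5
 d  5  5  4  4  4  4  5
 k  6  5  5  5  5  4  5
 a  7  6  5  6  5  5  5
 j  8  7  6  6  6  6  6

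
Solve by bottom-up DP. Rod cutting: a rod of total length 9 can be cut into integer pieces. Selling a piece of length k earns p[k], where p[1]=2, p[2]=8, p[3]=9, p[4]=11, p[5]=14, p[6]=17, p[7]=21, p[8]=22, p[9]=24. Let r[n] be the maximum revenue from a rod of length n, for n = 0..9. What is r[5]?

   n    0    1    2    3    4    5    6    7    8    9
r[n]    0    2    8   10   16   18   24   26   32   34

18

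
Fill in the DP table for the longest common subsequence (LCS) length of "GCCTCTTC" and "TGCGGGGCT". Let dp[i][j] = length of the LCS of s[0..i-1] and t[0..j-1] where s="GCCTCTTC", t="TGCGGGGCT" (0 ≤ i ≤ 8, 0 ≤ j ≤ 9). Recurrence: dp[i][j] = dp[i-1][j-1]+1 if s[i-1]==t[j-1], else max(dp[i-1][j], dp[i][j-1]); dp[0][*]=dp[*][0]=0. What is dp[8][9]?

4

   ''  T  G  C  G  G  G  G  C  T
''  0  0  0  0  0  0  0  0  0  0
 G  0  0  1  1  1  1  1  1  1  1
 C  0  0  1  2  2  2  2  2  2  2
 C  0  0  1  2  2  2  2  2  3  3
 T  0  1  1  2  2  2  2  2  3  4
 C  0  1  1  2  2  2  2  2  3  4
 T  0  1  1  2  2  2  2  2  3  4
 T  0  1  1  2  2  2  2  2  3  4
 C  0  1  1  2  2  2  2  2  3  4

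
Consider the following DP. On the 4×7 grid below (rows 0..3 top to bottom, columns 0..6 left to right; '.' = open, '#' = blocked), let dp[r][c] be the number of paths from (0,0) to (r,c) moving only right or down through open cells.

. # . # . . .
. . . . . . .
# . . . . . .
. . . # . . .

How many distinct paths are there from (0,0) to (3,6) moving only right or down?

r\c   0   1   2   3   4   5   6
  0   1   0   0   0   0   0   0
  1   1   1   1   1   1   1   1
  2   0   1   2   3   4   5   6
  3   0   1   3   0   4   9  15

15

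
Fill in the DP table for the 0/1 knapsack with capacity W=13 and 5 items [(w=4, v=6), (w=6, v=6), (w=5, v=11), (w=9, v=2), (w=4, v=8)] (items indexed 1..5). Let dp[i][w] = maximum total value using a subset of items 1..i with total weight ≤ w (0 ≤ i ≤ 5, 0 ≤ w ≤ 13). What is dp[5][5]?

i\w   0   1   2   3   4   5   6   7   8   9  10  11  12  13
  0   0   0   0   0   0   0   0   0   0   0   0   0   0   0
  1   0   0   0   0   6   6   6   6   6   6   6   6   6   6
  2   0   0   0   0   6   6   6   6   6   6  12  12  12  12
  3   0   0   0   0   6  11  11  11  11  17  17  17  17  17
  4   0   0   0   0   6  11  11  11  11  17  17  17  17  17
  5   0   0   0   0   8  11  11  11  14  19  19  19  19  25

11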